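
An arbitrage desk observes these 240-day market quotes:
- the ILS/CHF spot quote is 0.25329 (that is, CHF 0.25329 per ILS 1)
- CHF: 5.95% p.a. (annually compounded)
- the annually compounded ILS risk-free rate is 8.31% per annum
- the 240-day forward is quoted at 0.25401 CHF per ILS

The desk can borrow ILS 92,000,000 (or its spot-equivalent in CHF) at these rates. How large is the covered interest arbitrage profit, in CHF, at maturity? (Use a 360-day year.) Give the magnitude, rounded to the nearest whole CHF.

CHF 428,172

T = 240/360 years.
Route A — deposit ILS, sell forward: 92,000,000 × 1.0546597467 × 0.25401 = CHF 24,646,259.25.
Route B — convert at spot, deposit CHF: 92,000,000 × 0.25329 × 1.0392833605 = CHF 24,218,087.58.
The quoted forward overvalues ILS, so borrow CHF, buy ILS at spot, deposit the ILS at 8.31%, and sell the proceeds forward at 0.25401.
Profit = 24,646,259.25 − 24,218,087.58 = CHF 428,172.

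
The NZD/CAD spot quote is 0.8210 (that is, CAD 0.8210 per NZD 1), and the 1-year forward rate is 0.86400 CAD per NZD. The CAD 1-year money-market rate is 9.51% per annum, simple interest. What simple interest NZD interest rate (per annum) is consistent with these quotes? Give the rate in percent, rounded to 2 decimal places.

4.06%

T = 1 year.
By CIP, F/S equals the CAD-to-NZD growth ratio: 0.864/0.821 = 1.0523752.
The CAD side grows by 1 + 0.0951×1 = 1.095100.
That pins the NZD growth at 1.0405984.
(1.0405984 − 1)/T = 0.040598, i.e. 4.06%.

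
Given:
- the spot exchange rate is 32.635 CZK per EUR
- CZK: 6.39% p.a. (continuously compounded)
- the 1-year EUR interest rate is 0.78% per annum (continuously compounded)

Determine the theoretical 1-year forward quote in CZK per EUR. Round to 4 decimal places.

34.5182

T = 1 year.
Growth of 1 CZK over T: e^(0.0639×1) = 1.06598579.
Growth of 1 EUR over T: e^(0.0078×1) = 1.0078305.
So F = 32.635 × 1.06598579 / 1.0078305 = 34.518152 (CZK/EUR).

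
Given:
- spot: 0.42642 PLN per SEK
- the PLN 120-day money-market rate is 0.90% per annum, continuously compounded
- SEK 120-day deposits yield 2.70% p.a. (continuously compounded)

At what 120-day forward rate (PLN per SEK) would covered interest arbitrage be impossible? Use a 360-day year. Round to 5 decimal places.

T = 120/360 years.
PLN accumulates by e^(0.0090×120/360) = 1.0030045.
SEK growth factor: e^(0.0270×120/360) = 1.0090406.
So F = 0.42642 × 1.0030045 / 1.0090406 = 0.4238691 (PLN/SEK).

0.42387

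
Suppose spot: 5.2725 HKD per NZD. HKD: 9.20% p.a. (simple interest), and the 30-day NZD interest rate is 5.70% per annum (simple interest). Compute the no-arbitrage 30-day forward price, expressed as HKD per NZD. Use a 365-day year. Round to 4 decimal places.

5.2876

T = 30/365 years.
HKD accumulates by 1 + 0.0920×30/365 = 1.0075616.
NZD growth factor: 1 + 0.0570×30/365 = 1.0046849.
Forward (HKD per NZD) = 5.2725 × 1.0075616 / 1.0046849 = 5.287597.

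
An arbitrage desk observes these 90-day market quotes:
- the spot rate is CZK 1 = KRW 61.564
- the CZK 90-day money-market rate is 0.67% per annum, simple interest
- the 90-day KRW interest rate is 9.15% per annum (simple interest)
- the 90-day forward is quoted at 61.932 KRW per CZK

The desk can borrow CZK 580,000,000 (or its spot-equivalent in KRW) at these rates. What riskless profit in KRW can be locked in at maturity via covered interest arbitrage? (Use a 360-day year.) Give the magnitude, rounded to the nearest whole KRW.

KRW 543,193,432

T = 90/360 years.
Keep in CZK, deliver into the forward: 580,000,000·1.001675·61.932 = KRW 35,980,726,938.00.
Swap to KRW now, deposit: 580,000,000·61.564·1.022875 = KRW 36,523,920,370.00.
The quoted forward undervalues CZK, so borrow CZK, convert to KRW at spot, deposit the KRW at 9.15%, and buy CZK forward at 61.932 to cover the loan.
Profit = 36,523,920,370.00 − 35,980,726,938.00 = KRW 543,193,432.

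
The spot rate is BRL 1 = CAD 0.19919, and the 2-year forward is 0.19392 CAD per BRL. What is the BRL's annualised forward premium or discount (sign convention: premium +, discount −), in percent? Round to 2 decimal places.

-1.32%

T = 2 years.
(F − S)/S = (0.19392 − 0.19919)/0.19919 = -0.0264572.
Per annum: -0.0264572 / 2 = -0.013229 = -1.32%.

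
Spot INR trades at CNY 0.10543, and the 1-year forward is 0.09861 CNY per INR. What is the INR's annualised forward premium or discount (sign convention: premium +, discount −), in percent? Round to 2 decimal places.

T = 1 year.
(F − S)/S = (0.09861 − 0.10543)/0.10543 = -0.0646875.
Annualise by dividing by T: -0.0646875 / 1 = -0.064687 → -6.47%.

-6.47%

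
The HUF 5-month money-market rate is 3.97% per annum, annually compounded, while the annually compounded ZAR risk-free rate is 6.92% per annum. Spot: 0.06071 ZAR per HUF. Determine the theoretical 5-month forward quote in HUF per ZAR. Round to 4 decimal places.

T = 5/12 years.
ZAR accumulates by (1 + 0.0692)^(5/12) = 1.02827173.
Growth of 1 HUF over T: (1 + 0.0397)^(5/12) = 1.01635404.
CIP: F = S · (grow ZAR)/(grow HUF) = 0.06071 × 1.02827173/1.01635404 = 0.061421881 ZAR per HUF.
Invert for HUF per ZAR: 1 / 0.061421881 = 16.2808.

16.2808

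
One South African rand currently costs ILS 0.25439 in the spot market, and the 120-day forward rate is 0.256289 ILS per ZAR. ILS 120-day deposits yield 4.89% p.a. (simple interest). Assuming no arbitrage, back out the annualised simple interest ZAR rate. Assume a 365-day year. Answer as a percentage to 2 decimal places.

T = 120/365 years.
By CIP, F/S equals the ILS-to-ZAR growth ratio: 0.256289/0.25439 = 1.0074649.
The ILS side grows by 1 + 0.0489×120/365 = 1.0160767.
So the ZAR growth factor = 1.008548.
(1.008548 − 1)/T = 0.026000, i.e. 2.60%.

2.60%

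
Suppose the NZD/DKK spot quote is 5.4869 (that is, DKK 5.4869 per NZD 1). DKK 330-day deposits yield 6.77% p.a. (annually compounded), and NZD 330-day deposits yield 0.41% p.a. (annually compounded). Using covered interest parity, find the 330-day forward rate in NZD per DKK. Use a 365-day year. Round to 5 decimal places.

T = 330/365 years.
DKK growth factor: (1 + 0.0677)^(330/365) = 1.0610143.
NZD accumulates by (1 + 0.0041)^(330/365) = 1.0037061.
CIP: F = S · (grow DKK)/(grow NZD) = 5.4869 × 1.0610143/1.0037061 = 5.800183 DKK per NZD.
Invert for NZD per DKK: 1 / 5.800183 = 0.17241.

0.17241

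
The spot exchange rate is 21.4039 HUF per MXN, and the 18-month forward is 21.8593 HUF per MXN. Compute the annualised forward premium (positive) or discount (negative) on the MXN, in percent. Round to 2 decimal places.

T = 18/12 years.
(F − S)/S = (21.8593 − 21.4039)/21.4039 = 0.0212765.
×(1/T) gives 1.42% p.a.

+1.42%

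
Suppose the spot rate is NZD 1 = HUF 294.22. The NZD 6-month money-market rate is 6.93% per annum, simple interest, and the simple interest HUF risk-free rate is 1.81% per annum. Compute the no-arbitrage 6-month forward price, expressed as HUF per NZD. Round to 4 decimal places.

286.9402

T = 6/12 years.
HUF growth factor: 1 + 0.0181×6/12 = 1.009050.
NZD growth factor: 1 + 0.0693×6/12 = 1.034650.
So F = 294.22 × 1.009050 / 1.034650 = 286.940213 (HUF/NZD).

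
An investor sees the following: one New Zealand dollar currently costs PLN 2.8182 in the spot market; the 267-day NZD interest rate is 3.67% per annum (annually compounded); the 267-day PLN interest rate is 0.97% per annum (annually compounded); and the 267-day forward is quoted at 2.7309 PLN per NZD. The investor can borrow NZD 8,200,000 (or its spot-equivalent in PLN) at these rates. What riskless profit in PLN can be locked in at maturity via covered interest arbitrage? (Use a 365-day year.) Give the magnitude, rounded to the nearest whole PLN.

T = 267/365 years.
Keep in NZD, deliver into the forward: 8,200,000·1.0267160445·2.7309 = PLN 22,991,642.54.
Swap to PLN now, deposit: 8,200,000·2.8182·1.0070864143 = PLN 23,273,001.65.
The quoted forward undervalues NZD, so borrow NZD, convert to PLN at spot, deposit the PLN at 0.97%, and buy NZD forward at 2.7309 to cover the loan.
Arbitrage profit = |22,991,642.54 − 23,273,001.65| = PLN 281,359.

PLN 281,359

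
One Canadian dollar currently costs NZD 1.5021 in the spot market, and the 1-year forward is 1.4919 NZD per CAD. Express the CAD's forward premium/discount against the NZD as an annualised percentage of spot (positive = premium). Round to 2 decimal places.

T = 1 year.
(F − S)/S = (1.4919 − 1.5021)/1.5021 = -0.0067905.
×(1/T) gives -0.68% p.a.

-0.68%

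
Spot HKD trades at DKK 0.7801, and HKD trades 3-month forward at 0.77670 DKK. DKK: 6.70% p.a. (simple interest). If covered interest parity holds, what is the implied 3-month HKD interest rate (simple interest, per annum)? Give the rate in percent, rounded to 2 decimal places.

8.48%

T = 3/12 years.
CIP gives F = S · g_DKK/g_HKD, so g_DKK/g_HKD = 0.7767/0.7801 = 0.9956416.
The DKK side grows by 1 + 0.0670×3/12 = 1.016750.
That pins the HKD growth at 1.0212008.
r = (1.0212008 − 1)/(3/12) = 0.084803 → 8.48%.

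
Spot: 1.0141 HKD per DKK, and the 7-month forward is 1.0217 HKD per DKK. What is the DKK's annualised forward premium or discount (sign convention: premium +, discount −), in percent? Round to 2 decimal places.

+1.28%

T = 7/12 years.
Period premium: (1.0217 − 1.0141)/1.0141 = 0.0074943.
Per annum: 0.0074943 / (7/12) = 0.012847 = 1.28%.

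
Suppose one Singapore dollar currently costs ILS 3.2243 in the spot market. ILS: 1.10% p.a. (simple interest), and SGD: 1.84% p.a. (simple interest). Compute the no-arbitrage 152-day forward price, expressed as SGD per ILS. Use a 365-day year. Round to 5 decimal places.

0.31110

T = 152/365 years.
ILS growth factor: 1 + 0.0110×152/365 = 1.0045808.
SGD accumulates by 1 + 0.0184×152/365 = 1.0076625.
CIP: F = S · (grow ILS)/(grow SGD) = 3.2243 × 1.0045808/1.0076625 = 3.214439 ILS per SGD.
Quoted the other way: 1/3.214439 = 0.31110 SGD per ILS.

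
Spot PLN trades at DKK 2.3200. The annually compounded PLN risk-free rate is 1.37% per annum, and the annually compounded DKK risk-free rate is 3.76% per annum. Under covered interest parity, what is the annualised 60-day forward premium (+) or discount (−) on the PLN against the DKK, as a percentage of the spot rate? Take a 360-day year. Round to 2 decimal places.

T = 60/360 years.
CIP forward (DKK per PLN) = 2.32 × 1.0061707/1.0022704 = 2.3290282.
Annualised premium = (F − S)/S × (1/T) = (2.3290282 − 2.32)/2.32 ÷ (60/360) = 2.33%.

+2.33%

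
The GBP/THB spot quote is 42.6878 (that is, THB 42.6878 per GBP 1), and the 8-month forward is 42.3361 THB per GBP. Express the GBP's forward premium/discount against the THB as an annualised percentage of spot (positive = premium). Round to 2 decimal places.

T = 8/12 years.
Period premium: (42.3361 − 42.6878)/42.6878 = -0.0082389.
Annualise by dividing by T: -0.0082389 / (8/12) = -0.012358 → -1.24%.

-1.24%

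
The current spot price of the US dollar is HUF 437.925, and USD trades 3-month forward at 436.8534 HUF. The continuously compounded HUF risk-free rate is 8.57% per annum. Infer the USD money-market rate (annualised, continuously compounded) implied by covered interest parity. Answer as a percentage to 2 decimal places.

9.55%

T = 3/12 years.
F/S = 436.8534/437.925 = 0.9975530 = (growth of HUF) / (growth of USD).
HUF growth factor: e^(0.0857×3/12) = 1.0216562.
So the USD growth factor = 1.0241623.
r = ln(1.0241623)/(3/12) = 0.095500 → 9.55%.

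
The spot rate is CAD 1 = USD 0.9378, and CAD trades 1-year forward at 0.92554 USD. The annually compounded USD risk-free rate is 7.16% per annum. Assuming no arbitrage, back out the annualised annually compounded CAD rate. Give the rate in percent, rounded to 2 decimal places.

8.58%

T = 1 year.
By CIP, F/S equals the USD-to-CAD growth ratio: 0.92554/0.9378 = 0.9869269.
The USD side grows by (1 + 0.0716)^1 = 1.071600.
So the CAD growth factor = 1.0857947.
r = 1.0857947^(1/1) − 1 = 0.085795 → 8.58%.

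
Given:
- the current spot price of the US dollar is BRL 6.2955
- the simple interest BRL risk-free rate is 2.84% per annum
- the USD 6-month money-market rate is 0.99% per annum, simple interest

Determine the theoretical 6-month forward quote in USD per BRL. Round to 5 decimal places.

0.15739

T = 6/12 years.
BRL accumulates by 1 + 0.0284×6/12 = 1.014200.
USD accumulates by 1 + 0.0099×6/12 = 1.004950.
CIP: F = S · (grow BRL)/(grow USD) = 6.2955 × 1.014200/1.004950 = 6.353447 BRL per USD.
Invert for USD per BRL: 1 / 6.353447 = 0.15739.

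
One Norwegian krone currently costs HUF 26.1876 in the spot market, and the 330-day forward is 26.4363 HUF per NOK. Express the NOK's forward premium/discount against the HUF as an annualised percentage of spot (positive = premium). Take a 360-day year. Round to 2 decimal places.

T = 330/360 years.
NOK trades forward at +0.94969% vs spot over the period.
×(1/T) gives 1.04% p.a.

+1.04%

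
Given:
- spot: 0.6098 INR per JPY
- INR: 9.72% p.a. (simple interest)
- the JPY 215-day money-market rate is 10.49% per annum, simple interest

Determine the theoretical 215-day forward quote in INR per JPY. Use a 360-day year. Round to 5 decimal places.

0.60716

T = 215/360 years.
INR accumulates by 1 + 0.0972×215/360 = 1.058050.
JPY growth factor: 1 + 0.1049×215/360 = 1.0626486.
CIP: F = S · (grow INR)/(grow JPY) = 0.6098 × 1.058050/1.0626486 = 0.6071611 INR per JPY.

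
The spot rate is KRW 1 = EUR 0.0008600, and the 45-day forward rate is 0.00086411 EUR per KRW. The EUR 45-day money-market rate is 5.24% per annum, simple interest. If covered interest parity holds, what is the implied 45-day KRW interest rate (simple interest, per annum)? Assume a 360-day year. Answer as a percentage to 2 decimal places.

T = 45/360 years.
CIP gives F = S · g_EUR/g_KRW, so g_EUR/g_KRW = 0.00086411/0.00086 = 1.0047791.
EUR growth factor: 1 + 0.0524×45/360 = 1.006550.
That pins the KRW growth at 1.0017625.
r = (1.0017625 − 1)/(45/360) = 0.014100 → 1.41%.

1.41%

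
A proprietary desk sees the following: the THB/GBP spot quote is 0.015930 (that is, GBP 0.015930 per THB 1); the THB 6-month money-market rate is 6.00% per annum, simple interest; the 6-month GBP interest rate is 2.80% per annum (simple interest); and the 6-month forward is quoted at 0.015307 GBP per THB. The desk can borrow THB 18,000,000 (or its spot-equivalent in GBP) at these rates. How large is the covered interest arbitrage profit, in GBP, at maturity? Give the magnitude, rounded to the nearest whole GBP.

GBP 6,963

T = 6/12 years.
Invest the THB and cover forward: 18,000,000 × 1.030000 × 0.015307 = GBP 283,791.78.
Convert at spot and invest in GBP: 18,000,000 × 0.015930 × 1.014000 = GBP 290,754.36.
The quoted forward undervalues THB, so borrow THB, convert to GBP at spot, deposit the GBP at 2.80%, and buy THB forward at 0.015307 to cover the loan.
Profit = 290,754.36 − 283,791.78 = GBP 6,963.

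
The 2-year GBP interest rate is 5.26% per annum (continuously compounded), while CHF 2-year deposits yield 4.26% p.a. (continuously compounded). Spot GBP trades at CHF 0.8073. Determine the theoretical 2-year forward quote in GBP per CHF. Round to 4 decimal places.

1.2637

T = 2 years.
CHF growth factor: e^(0.0426×2) = 1.0889348.
GBP growth factor: e^(0.0526×2) = 1.1109328.
CIP: F = S · (grow CHF)/(grow GBP) = 0.8073 × 1.0889348/1.1109328 = 0.7913143 CHF per GBP.
Invert for GBP per CHF: 1 / 0.7913143 = 1.2637.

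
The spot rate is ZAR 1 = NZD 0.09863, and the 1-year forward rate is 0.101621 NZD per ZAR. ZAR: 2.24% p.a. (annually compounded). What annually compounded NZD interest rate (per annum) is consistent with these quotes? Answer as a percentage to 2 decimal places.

5.34%

T = 1 year.
By CIP, F/S equals the NZD-to-ZAR growth ratio: 0.101621/0.09863 = 1.0303255.
The ZAR side grows by (1 + 0.0224)^1 = 1.022400.
Hence g_NZD = 1.0534048.
r = 1.0534048^(1/1) − 1 = 0.053405 → 5.34%.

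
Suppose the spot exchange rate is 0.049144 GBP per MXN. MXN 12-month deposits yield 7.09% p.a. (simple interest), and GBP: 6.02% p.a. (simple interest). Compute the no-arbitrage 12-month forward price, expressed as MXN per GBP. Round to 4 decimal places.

20.5537

T = 1 year.
GBP accumulates by 1 + 0.0602×1 = 1.060200.
Growth of 1 MXN over T: 1 + 0.0709×1 = 1.070900.
CIP: F = S · (grow GBP)/(grow MXN) = 0.049144 × 1.060200/1.070900 = 0.048652973 GBP per MXN.
Invert for MXN per GBP: 1 / 0.048652973 = 20.5537.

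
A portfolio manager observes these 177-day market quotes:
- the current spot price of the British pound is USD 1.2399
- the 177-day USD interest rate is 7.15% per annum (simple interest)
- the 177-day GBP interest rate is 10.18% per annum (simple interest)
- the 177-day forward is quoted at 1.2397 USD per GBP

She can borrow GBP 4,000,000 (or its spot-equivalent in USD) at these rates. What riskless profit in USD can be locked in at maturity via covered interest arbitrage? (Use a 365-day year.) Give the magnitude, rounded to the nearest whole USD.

T = 177/365 years.
Invest the GBP and cover forward: 4,000,000 × 1.049366027 × 1.2397 = USD 5,203,596.25.
Convert at spot and invest in USD: 4,000,000 × 1.2399 × 1.034672603 = USD 5,131,562.24.
The quoted forward overvalues GBP, so borrow USD, buy GBP at spot, deposit the GBP at 10.18%, and sell the proceeds forward at 1.2397.
Profit = 5,203,596.25 − 5,131,562.24 = USD 72,034.

USD 72,034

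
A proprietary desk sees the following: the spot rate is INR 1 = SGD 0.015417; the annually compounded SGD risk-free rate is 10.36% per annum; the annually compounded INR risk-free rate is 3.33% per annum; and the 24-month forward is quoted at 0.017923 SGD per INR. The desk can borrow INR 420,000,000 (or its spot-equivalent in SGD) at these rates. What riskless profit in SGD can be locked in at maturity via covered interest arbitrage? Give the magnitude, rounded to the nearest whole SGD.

T = 2 years.
Keep in INR, deliver into the forward: 420,000,000·1.06770889·0.017923 = SGD 8,037,349.50.
Swap to SGD now, deposit: 420,000,000·0.015417·1.21793296 = SGD 7,886,286.43.
The quoted forward overvalues INR, so borrow SGD, buy INR at spot, deposit the INR at 3.33%, and sell the proceeds forward at 0.017923.
The gap between the two covered legs is SGD 151,063.

SGD 151,063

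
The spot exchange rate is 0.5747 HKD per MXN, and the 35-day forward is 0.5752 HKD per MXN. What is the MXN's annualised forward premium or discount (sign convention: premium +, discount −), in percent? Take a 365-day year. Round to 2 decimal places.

+0.91%

T = 35/365 years.
MXN trades forward at +0.08700% vs spot over the period.
Per annum: 0.0008700 / (35/365) = 0.009073 = 0.91%.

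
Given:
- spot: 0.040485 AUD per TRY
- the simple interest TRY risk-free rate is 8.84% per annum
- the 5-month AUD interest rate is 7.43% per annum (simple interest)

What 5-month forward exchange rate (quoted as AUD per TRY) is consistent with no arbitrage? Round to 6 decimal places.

0.040256

T = 5/12 years.
AUD growth factor: 1 + 0.0743×5/12 = 1.0309583.
TRY accumulates by 1 + 0.0884×5/12 = 1.0368333.
CIP: F = S · (grow AUD)/(grow TRY) = 0.040485 × 1.0309583/1.0368333 = 0.04025560 AUD per TRY.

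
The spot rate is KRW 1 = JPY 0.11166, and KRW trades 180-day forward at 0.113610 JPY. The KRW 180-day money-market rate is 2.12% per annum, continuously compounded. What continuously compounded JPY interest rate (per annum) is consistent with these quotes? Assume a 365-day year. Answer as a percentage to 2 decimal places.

5.63%

T = 180/365 years.
By CIP, F/S equals the JPY-to-KRW growth ratio: 0.11361/0.11166 = 1.0174637.
The KRW side grows by e^(0.0212×180/365) = 1.0105096.
Hence g_JPY = 1.0281568.
r = ln(1.0281568)/(180/365) = 0.056307 → 5.63%.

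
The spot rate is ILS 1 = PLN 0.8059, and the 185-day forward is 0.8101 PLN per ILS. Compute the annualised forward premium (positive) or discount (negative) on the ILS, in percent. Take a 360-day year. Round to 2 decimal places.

+1.01%

T = 185/360 years.
Period premium: (0.8101 − 0.8059)/0.8059 = 0.0052116.
Per annum: 0.0052116 / (185/360) = 0.010141 = 1.01%.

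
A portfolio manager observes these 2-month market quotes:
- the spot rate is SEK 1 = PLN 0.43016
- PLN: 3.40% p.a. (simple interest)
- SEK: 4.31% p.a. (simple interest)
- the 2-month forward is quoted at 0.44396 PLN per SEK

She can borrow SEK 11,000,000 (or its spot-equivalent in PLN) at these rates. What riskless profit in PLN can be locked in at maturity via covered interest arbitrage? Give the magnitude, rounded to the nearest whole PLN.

PLN 160,067

T = 2/12 years.
Invest the SEK and cover forward: 11,000,000 × 1.007183333 × 0.44396 = PLN 4,918,640.24.
Convert at spot and invest in PLN: 11,000,000 × 0.43016 × 1.005666667 = PLN 4,758,573.31.
The quoted forward overvalues SEK, so borrow PLN, buy SEK at spot, deposit the SEK at 4.31%, and sell the proceeds forward at 0.44396.
Arbitrage profit = |4,918,640.24 − 4,758,573.31| = PLN 160,067.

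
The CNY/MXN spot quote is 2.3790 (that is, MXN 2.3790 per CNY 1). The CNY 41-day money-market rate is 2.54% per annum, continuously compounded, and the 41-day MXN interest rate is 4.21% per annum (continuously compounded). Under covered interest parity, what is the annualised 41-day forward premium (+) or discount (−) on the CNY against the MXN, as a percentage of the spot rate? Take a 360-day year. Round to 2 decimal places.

+1.67%

T = 41/360 years.
F = S · g_MXN/g_CNY = 2.379 × 1.0048062/1.002897 = 2.3835289.
Annualised premium = (F − S)/S × (1/T) = (2.3835289 − 2.379)/2.379 ÷ (41/360) = 1.67%.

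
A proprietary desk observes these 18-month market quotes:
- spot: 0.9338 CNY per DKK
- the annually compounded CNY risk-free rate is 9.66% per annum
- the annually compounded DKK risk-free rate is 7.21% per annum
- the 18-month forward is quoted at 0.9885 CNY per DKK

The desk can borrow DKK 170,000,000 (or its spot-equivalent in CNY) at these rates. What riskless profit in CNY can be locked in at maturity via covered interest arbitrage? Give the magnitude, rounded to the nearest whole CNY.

T = 18/12 years.
Invest the DKK and cover forward: 170,000,000 × 1.11007658986 × 0.9885 = CNY 186,542,820.54.
Convert at spot and invest in CNY: 170,000,000 × 0.9338 × 1.14834494325 = CNY 182,295,166.36.
The quoted forward overvalues DKK, so borrow CNY, buy DKK at spot, deposit the DKK at 7.21%, and sell the proceeds forward at 0.9885.
Profit = 186,542,820.54 − 182,295,166.36 = CNY 4,247,654.

CNY 4,247,654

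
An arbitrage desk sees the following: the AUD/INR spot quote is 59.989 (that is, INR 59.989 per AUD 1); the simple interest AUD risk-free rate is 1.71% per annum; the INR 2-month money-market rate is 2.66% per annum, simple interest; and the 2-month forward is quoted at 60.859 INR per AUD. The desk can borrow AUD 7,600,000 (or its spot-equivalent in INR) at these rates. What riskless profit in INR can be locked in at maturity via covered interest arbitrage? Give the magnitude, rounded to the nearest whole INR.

T = 2/12 years.
Invest the AUD and cover forward: 7,600,000 × 1.002850 × 60.859 = INR 463,846,605.94.
Convert at spot and invest in INR: 7,600,000 × 59.989 × 1.00443333333 = INR 457,937,629.37.
The quoted forward overvalues AUD, so borrow INR, buy AUD at spot, deposit the AUD at 1.71%, and sell the proceeds forward at 60.859.
Arbitrage profit = |463,846,605.94 − 457,937,629.37| = INR 5,908,977.

INR 5,908,977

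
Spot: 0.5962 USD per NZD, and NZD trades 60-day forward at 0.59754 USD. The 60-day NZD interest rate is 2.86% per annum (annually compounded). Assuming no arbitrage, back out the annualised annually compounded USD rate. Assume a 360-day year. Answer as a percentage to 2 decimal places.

4.25%

T = 60/360 years.
CIP gives F = S · g_USD/g_NZD, so g_USD/g_NZD = 0.59754/0.5962 = 1.0022476.
The NZD side grows by (1 + 0.0286)^(60/360) = 1.0047108.
That pins the USD growth at 1.006969.
r = 1.006969^(360/60) − 1 = 0.042549 → 4.25%.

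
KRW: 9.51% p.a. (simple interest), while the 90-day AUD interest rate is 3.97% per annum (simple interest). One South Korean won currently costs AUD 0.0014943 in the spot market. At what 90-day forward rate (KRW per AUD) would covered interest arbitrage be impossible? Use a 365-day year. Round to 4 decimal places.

T = 90/365 years.
AUD growth factor: 1 + 0.0397×90/365 = 1.009789041.
KRW growth factor: 1 + 0.0951×90/365 = 1.023449315.
Forward (AUD per KRW) = 0.0014943 × 1.009789041 / 1.023449315 = 0.00147435515.
Invert for KRW per AUD: 1 / 0.00147435515 = 678.2626.

678.2626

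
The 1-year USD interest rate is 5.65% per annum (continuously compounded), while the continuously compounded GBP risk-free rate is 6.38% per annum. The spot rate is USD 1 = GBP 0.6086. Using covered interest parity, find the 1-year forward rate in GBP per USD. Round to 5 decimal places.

0.61306

T = 1 year.
Growth of 1 GBP over T: e^(0.0638×1) = 1.0658792.
USD accumulates by e^(0.0565×1) = 1.0581266.
Forward (GBP per USD) = 0.6086 × 1.0658792 / 1.0581266 = 0.6130590.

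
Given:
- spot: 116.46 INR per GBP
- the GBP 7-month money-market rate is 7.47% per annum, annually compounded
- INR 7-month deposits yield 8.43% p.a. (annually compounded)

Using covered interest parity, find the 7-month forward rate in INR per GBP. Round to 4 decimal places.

T = 7/12 years.
INR accumulates by (1 + 0.0843)^(7/12) = 1.048344088.
GBP growth factor: (1 + 0.0747)^(7/12) = 1.042919758.
CIP: F = S · (grow INR)/(grow GBP) = 116.46 × 1.048344088/1.042919758 = 117.065720 INR per GBP.

117.0657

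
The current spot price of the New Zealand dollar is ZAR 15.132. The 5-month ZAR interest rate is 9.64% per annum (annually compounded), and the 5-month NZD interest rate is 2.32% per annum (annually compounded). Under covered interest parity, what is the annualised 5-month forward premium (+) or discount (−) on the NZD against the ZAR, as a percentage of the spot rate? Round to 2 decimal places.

T = 5/12 years.
No-arbitrage forward: 15.132 × 1.0390914 / 1.009602 = 15.573990 ZAR/NZD.
Annualised premium = (F − S)/S × (1/T) = (15.573990 − 15.132)/15.132 ÷ (5/12) = 7.01%.

+7.01%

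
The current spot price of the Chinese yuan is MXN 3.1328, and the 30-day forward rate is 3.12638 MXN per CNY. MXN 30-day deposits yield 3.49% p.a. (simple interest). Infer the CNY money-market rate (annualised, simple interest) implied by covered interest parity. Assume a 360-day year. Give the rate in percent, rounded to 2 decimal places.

T = 30/360 years.
F/S = 3.12638/3.1328 = 0.9979507 = (growth of MXN) / (growth of CNY).
The MXN side grows by 1 + 0.0349×30/360 = 1.0029083.
Hence g_CNY = 1.0049678.
r = (1.0049678 − 1)/(30/360) = 0.059614 → 5.96%.

5.96%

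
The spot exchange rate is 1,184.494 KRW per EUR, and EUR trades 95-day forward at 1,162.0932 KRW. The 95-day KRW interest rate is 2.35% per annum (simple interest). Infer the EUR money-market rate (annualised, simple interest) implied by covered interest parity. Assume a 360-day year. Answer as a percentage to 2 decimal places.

T = 95/360 years.
CIP gives F = S · g_KRW/g_EUR, so g_KRW/g_EUR = 1162.0932/1184.494 = 0.9810883.
KRW growth factor: 1 + 0.0235×95/360 = 1.0062014.
That pins the EUR growth at 1.0255972.
(1.0255972 − 1)/T = 0.097000, i.e. 9.70%.

9.70%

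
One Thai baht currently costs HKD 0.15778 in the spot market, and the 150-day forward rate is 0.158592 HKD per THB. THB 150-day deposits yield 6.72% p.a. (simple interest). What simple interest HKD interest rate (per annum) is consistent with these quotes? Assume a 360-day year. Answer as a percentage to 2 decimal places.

T = 150/360 years.
By CIP, F/S equals the HKD-to-THB growth ratio: 0.158592/0.15778 = 1.0051464.
THB growth factor: 1 + 0.0672×150/360 = 1.028000.
That pins the HKD growth at 1.0332905.
r = (1.0332905 − 1)/(150/360) = 0.079897 → 7.99%.

7.99%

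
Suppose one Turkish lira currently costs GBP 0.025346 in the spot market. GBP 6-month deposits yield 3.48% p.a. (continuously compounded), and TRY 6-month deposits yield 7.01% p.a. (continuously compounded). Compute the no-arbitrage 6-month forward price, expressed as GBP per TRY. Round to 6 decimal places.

0.024903

T = 6/12 years.
GBP accumulates by e^(0.0348×6/12) = 1.0175523.
Growth of 1 TRY over T: e^(0.0701×6/12) = 1.0356715.
So F = 0.025346 × 1.0175523 / 1.0356715 = 0.02490257 (GBP/TRY).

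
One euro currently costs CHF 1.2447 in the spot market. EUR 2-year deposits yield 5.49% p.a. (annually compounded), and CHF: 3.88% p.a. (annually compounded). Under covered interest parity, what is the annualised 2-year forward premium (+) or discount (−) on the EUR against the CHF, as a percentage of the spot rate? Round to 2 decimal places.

T = 2 years.
CIP forward (CHF per EUR) = 1.2447 × 1.0791054/1.112814 = 1.2069964.
Annualised premium = (F − S)/S × (1/T) = (1.2069964 − 1.2447)/1.2447 ÷ 2 = -1.51%.

-1.51%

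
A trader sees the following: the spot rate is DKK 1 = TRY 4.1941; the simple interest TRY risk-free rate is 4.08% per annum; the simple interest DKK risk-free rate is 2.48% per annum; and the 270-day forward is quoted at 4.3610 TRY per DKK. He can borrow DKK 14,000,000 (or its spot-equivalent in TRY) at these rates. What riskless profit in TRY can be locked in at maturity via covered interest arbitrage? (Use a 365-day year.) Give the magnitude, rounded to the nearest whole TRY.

T = 270/365 years.
Route A — deposit DKK, sell forward: 14,000,000 × 1.0183452055 × 4.3610 = TRY 62,174,048.18.
Route B — convert at spot, deposit TRY: 14,000,000 × 4.1941 × 1.0301808219 = TRY 60,489,539.39.
The quoted forward overvalues DKK, so borrow TRY, buy DKK at spot, deposit the DKK at 2.48%, and sell the proceeds forward at 4.3610.
Arbitrage profit = |62,174,048.18 − 60,489,539.39| = TRY 1,684,509.

TRY 1,684,509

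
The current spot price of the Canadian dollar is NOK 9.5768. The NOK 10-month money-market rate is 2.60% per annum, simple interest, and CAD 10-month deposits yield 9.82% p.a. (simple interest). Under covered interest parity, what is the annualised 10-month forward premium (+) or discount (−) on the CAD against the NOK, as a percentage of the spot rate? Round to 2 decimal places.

T = 10/12 years.
No-arbitrage forward: 9.5768 × 1.0216667 / 1.0818333 = 9.0441824 NOK/CAD.
(F − S)/S ÷ T = (9.0441824 − 9.5768)/9.5768/(10/12) = -0.066738 → -6.67%.

-6.67%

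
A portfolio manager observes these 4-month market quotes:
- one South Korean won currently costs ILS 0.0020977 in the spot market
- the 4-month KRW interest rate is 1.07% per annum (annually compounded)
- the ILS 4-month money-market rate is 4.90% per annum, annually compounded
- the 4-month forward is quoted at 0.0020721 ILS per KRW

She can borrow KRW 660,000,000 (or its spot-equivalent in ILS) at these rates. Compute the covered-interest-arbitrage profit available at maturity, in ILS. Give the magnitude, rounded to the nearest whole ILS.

T = 4/12 years.
Route A — deposit KRW, sell forward: 660,000,000 × 1.003554021 × 0.0020721 = ILS 1,372,446.43.
Route B — convert at spot, deposit ILS: 660,000,000 × 0.0020977 × 1.016073589 = ILS 1,406,735.59.
The quoted forward undervalues KRW, so borrow KRW, convert to ILS at spot, deposit the ILS at 4.90%, and buy KRW forward at 0.0020721 to cover the loan.
Profit = 1,406,735.59 − 1,372,446.43 = ILS 34,289.

ILS 34,289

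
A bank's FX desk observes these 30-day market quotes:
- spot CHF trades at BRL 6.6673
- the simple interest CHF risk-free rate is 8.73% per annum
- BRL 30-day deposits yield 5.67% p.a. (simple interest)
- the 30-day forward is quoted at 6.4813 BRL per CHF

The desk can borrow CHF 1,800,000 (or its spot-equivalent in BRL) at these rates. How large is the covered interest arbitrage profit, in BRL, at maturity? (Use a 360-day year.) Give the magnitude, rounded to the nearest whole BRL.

BRL 306,633

T = 30/360 years.
Invest the CHF and cover forward: 1,800,000 × 1.007275 × 6.4813 = BRL 11,751,212.62.
Convert at spot and invest in BRL: 1,800,000 × 6.6673 × 1.004725 = BRL 12,057,845.39.
The quoted forward undervalues CHF, so borrow CHF, convert to BRL at spot, deposit the BRL at 5.67%, and buy CHF forward at 6.4813 to cover the loan.
Profit = 12,057,845.39 − 11,751,212.62 = BRL 306,633.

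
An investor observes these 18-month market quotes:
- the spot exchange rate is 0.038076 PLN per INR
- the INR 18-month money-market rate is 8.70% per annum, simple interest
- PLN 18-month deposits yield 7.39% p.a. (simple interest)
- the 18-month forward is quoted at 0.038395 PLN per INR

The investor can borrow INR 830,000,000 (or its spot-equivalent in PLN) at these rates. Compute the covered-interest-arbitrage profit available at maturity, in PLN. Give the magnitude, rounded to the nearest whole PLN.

PLN 920,323

T = 18/12 years.
Invest the INR and cover forward: 830,000,000 × 1.130500 × 0.038395 = PLN 36,026,604.43.
Convert at spot and invest in PLN: 830,000,000 × 0.038076 × 1.110850 = PLN 35,106,281.42.
The quoted forward overvalues INR, so borrow PLN, buy INR at spot, deposit the INR at 8.70%, and sell the proceeds forward at 0.038395.
Arbitrage profit = |36,026,604.43 − 35,106,281.42| = PLN 920,323.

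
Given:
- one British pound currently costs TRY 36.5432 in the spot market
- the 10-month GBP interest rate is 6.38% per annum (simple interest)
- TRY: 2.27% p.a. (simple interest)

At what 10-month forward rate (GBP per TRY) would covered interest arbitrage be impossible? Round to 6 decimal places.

T = 10/12 years.
Growth of 1 TRY over T: 1 + 0.0227×10/12 = 1.0189167.
GBP accumulates by 1 + 0.0638×10/12 = 1.0531667.
So F = 36.5432 × 1.0189167 / 1.0531667 = 35.35478 (TRY/GBP).
Invert for GBP per TRY: 1 / 35.35478 = 0.028285.

0.028285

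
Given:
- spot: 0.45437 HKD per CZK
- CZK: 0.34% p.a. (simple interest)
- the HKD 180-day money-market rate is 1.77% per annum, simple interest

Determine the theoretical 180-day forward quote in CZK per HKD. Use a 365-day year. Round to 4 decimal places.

T = 180/365 years.
HKD growth factor: 1 + 0.0177×180/365 = 1.0087288.
CZK growth factor: 1 + 0.0034×180/365 = 1.0016767.
So F = 0.45437 × 1.0087288 / 1.0016767 = 0.4575689 (HKD/CZK).
Invert for CZK per HKD: 1 / 0.4575689 = 2.1855.

2.1855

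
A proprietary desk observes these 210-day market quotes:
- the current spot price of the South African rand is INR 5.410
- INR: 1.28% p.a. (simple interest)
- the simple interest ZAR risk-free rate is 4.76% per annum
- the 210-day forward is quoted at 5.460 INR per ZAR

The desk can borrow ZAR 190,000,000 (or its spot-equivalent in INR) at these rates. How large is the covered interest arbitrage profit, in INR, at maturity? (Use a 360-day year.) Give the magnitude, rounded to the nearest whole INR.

T = 210/360 years.
Invest the ZAR and cover forward: 190,000,000 × 1.027766666667 × 5.460 = INR 1,066,205,140.00.
Convert at spot and invest in INR: 190,000,000 × 5.410 × 1.007466666667 = INR 1,035,574,986.67.
The quoted forward overvalues ZAR, so borrow INR, buy ZAR at spot, deposit the ZAR at 4.76%, and sell the proceeds forward at 5.460.
Profit = 1,066,205,140.00 − 1,035,574,986.67 = INR 30,630,153.

INR 30,630,153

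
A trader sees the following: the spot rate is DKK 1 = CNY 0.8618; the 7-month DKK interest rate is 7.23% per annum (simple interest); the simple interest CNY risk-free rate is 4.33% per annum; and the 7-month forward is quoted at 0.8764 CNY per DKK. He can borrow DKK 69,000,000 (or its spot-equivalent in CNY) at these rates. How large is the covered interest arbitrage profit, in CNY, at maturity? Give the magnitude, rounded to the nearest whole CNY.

CNY 2,055,823

T = 7/12 years.
Keep in DKK, deliver into the forward: 69,000,000·1.042175·0.8764 = CNY 63,021,989.73.
Swap to CNY now, deposit: 69,000,000·0.8618·1.0252583333 = CNY 60,966,166.58.
The quoted forward overvalues DKK, so borrow CNY, buy DKK at spot, deposit the DKK at 7.23%, and sell the proceeds forward at 0.8764.
Profit = 63,021,989.73 − 60,966,166.58 = CNY 2,055,823.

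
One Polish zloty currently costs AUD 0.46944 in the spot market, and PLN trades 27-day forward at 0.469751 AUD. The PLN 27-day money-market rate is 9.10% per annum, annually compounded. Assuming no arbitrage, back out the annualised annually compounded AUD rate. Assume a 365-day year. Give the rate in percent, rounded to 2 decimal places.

10.08%

T = 27/365 years.
CIP gives F = S · g_AUD/g_PLN, so g_AUD/g_PLN = 0.469751/0.46944 = 1.0006625.
The PLN side grows by (1 + 0.0910)^(27/365) = 1.0064634.
So the AUD growth factor = 1.0071302.
Annualise: 1.0071302^(365/27) − 1 = 0.100812 = 10.08%.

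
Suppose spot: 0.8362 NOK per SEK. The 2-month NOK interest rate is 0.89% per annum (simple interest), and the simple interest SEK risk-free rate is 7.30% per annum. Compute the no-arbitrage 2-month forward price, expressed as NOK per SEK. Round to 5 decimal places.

0.82737

T = 2/12 years.
NOK growth factor: 1 + 0.0089×2/12 = 1.0014833.
SEK growth factor: 1 + 0.0730×2/12 = 1.0121667.
So F = 0.8362 × 1.0014833 / 1.0121667 = 0.8273739 (NOK/SEK).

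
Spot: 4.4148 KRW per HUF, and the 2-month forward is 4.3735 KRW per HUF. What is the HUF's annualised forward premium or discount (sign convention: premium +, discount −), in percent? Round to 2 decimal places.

T = 2/12 years.
Period premium: (4.3735 − 4.4148)/4.4148 = -0.0093549.
×(1/T) gives -5.61% p.a.

-5.61%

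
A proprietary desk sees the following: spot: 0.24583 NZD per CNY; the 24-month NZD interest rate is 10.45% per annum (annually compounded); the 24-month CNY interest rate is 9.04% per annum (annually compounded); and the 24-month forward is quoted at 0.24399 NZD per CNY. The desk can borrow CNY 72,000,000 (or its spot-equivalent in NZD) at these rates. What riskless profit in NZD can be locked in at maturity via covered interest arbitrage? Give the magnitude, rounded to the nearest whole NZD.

T = 2 years.
Route A — deposit CNY, sell forward: 72,000,000 × 1.18897216 × 0.24399 = NZD 20,887,006.85.
Route B — convert at spot, deposit NZD: 72,000,000 × 0.24583 × 1.21992025 = NZD 21,592,295.64.
The quoted forward undervalues CNY, so borrow CNY, convert to NZD at spot, deposit the NZD at 10.45%, and buy CNY forward at 0.24399 to cover the loan.
Profit = 21,592,295.64 − 20,887,006.85 = NZD 705,289.

NZD 705,289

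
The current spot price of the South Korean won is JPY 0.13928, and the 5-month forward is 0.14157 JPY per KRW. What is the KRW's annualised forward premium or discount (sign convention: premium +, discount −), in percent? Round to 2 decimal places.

T = 5/12 years.
(F − S)/S = (0.14157 − 0.13928)/0.13928 = 0.0164417.
Per annum: 0.0164417 / (5/12) = 0.039460 = 3.95%.

+3.95%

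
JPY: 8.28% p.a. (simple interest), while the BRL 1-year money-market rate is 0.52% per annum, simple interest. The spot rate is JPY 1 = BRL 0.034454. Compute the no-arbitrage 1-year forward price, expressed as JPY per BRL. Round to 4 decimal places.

T = 1 year.
BRL accumulates by 1 + 0.0052×1 = 1.005200.
Growth of 1 JPY over T: 1 + 0.0828×1 = 1.082800.
Forward (BRL per JPY) = 0.034454 × 1.005200 / 1.082800 = 0.031984818.
Quoted the other way: 1/0.031984818 = 31.2648 JPY per BRL.

31.2648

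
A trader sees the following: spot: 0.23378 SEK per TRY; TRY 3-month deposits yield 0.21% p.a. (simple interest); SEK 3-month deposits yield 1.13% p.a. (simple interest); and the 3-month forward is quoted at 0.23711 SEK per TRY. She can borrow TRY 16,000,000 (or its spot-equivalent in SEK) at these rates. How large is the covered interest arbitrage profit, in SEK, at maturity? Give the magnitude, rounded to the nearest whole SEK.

T = 3/12 years.
Route A — deposit TRY, sell forward: 16,000,000 × 1.000525 × 0.23711 = SEK 3,795,751.72.
Route B — convert at spot, deposit SEK: 16,000,000 × 0.23378 × 1.002825 = SEK 3,751,046.86.
The quoted forward overvalues TRY, so borrow SEK, buy TRY at spot, deposit the TRY at 0.21%, and sell the proceeds forward at 0.23711.
Profit = 3,795,751.72 − 3,751,046.86 = SEK 44,705.

SEK 44,705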